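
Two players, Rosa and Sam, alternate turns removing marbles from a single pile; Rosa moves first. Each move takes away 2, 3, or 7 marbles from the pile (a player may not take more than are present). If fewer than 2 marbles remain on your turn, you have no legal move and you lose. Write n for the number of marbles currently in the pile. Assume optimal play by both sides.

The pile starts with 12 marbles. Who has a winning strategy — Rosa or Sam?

Positions with no move are L. A position that does have a move is losing for the player to move precisely when every available move leads to a winning position for the opponent. Fill in the labels:
n=0: no move → L
n=1: no move → L
n=2: W (go to 0, an L position)
n=3: W (go to 1, an L position)
n=4: W (go to 1, an L position)
n=5: L (options 3(W), 2(W) are all W)
n=6: L (options 4(W), 3(W) are all W)
n=7: W (go to 5, an L position)
n=8: W (go to 6, an L position)
n=9: W (go to 6, an L position)
n=10: L (options 8(W), 7(W), 3(W) are all W)
n=11: L (options 9(W), 8(W), 4(W) are all W)
n=12: W (go to 10, an L position)
The starting position 12 is W: Rosa should remove 2, leaving 10, handing over an L position.

Rosa wins.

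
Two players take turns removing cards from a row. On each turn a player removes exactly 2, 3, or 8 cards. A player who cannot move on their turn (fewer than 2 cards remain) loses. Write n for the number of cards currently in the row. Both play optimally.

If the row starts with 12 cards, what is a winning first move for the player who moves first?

Remove 2, leaving 10.

Build the W/L table. Terminal = L. A non-terminal position is W if it has a move to some L; otherwise it is L.
n=0: no move → L
n=1: no move → L
n=2: can move to 0, which is L ⇒ W
n=3: can move to 1, which is L ⇒ W
n=4: can move to 1, which is L ⇒ W
n=5: moves to 3(W), 2(W); every one is W ⇒ L
n=6: moves to 4(W), 3(W); every one is W ⇒ L
n=7: can move to 5, which is L ⇒ W
n=8: can move to 6, which is L ⇒ W
n=9: can move to 6, which is L ⇒ W
n=10: moves to 8(W), 7(W), 2(W); every one is W ⇒ L
n=11: moves to 9(W), 8(W), 3(W); every one is W ⇒ L
n=12: can move to 10, which is L ⇒ W
From 12, the L positions reachable in one move are: 10.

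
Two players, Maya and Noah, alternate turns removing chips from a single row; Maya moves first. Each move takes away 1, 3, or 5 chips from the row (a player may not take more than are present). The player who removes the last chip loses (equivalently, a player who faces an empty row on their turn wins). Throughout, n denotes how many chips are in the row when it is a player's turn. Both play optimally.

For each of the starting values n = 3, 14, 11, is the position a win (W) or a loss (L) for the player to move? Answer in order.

Compute win/loss labels from the base case upward. A position with no move is W. Any other position is W if it can reach an L in one move, else L.
n=0: no move; the opponent has just taken the last chip and therefore loses → W
n=1: L (sole option 0(W) is W)
n=2: W (go to 1, an L position)
n=3: L (options 2(W), 0(W) are all W)
n=4: W (go to 3, an L position)
n=5: L (options 4(W), 2(W), 0(W) are all W)
n=6: W (go to 5, an L position)
n=7: L (options 6(W), 4(W), 2(W) are all W)
n=8: W (go to 7, an L position)
n=9: L (options 8(W), 6(W), 4(W) are all W)
n=10: W (go to 9, an L position)
n=11: L (options 10(W), 8(W), 6(W) are all W)
n=12: W (go to 11, an L position)
n=13: L (options 12(W), 10(W), 8(W) are all W)
n=14: W (go to 13, an L position)

3: L, 14: W, 11: L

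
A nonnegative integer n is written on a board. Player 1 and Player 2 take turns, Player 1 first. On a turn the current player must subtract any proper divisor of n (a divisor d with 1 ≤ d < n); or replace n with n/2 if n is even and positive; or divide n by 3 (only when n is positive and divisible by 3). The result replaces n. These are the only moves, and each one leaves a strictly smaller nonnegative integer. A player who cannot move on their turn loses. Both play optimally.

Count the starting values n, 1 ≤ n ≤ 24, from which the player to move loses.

10

Build the W/L table. Terminal = L. A non-terminal position is W if it has a move to some L; otherwise it is L.
n=0: no move → L
n=1: no move → L
n=2: can move to 1, which is L ⇒ W
n=3: can move to 1, which is L ⇒ W
n=4: moves to 2(W), 3(W); every one is W ⇒ L
n=5: can move to 4, which is L ⇒ W
n=6: can move to 4, which is L ⇒ W
n=7: the only move is to 6(W), a W ⇒ L
n=8: can move to 4, which is L ⇒ W
n=9: moves to 3(W), 6(W), 8(W); every one is W ⇒ L
n=10: can move to 9, which is L ⇒ W
n=11: the only move is to 10(W), a W ⇒ L
n=12: can move to 4, which is L ⇒ W
n=13: the only move is to 12(W), a W ⇒ L
n=14: can move to 7, which is L ⇒ W
n=15: moves to 5(W), 10(W), 12(W), 14(W); every one is W ⇒ L
n=16: can move to 15, which is L ⇒ W
n=17: the only move is to 16(W), a W ⇒ L
n=18: can move to 9, which is L ⇒ W
n=19: the only move is to 18(W), a W ⇒ L
n=20: can move to 15, which is L ⇒ W
n=21: can move to 7, which is L ⇒ W
n=22: can move to 11, which is L ⇒ W
n=23: the only move is to 22(W), a W ⇒ L
n=24: can move to 23, which is L ⇒ W
L entries with 1 ≤ n ≤ 24 (n=0 is outside the asked range and is not counted): n = 1, 4, 7, 9, 11, 13, 15, 17, 19, 23; that makes 10.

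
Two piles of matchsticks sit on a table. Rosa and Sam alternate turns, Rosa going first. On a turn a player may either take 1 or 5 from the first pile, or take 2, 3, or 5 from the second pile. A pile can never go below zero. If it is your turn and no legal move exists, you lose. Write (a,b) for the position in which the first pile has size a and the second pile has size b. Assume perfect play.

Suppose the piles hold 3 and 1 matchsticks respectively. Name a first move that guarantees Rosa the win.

Move to (2,1).

Positions with no move are L. A position that does have a move is losing for the player to move precisely when every available move leads to a winning position for the opponent. Fill in the labels:
No move ever increases a pile, so every position that can arise here has a ≤ 3 and b ≤ 1; it is enough to label the cells with 0 ≤ a ≤ 3 and 0 ≤ b ≤ 1.
Every move lowers a or b (never raises either), so fill the grid row by row in increasing a, and left to right within a row: each cell's successors are then already labelled.
      b=0  b=1
a=0:    L    L
a=1:    W    W
a=2:    L    L
a=3:    W    W
Cells with no legal move (terminal, hence L): (0,0), (0,1).
The remaining L cells, each justified by listing all of its moves:
(2,0): the only move is to (1,0)(W), a W ⇒ L
(2,1): the only move is to (1,1)(W), a W ⇒ L
Every other cell has at least one move into one of the L cells above, so it is W.
From (3,1), the L positions reachable in one move are: (2,1).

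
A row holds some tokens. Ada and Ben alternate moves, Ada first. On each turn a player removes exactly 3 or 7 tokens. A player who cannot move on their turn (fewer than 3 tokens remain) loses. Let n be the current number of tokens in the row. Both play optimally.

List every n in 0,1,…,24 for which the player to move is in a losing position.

Compute win/loss labels from the base case upward. A position with no move is L. Any other position is W if it can reach an L in one move, else L.
n=0: no move → L
n=1: no move → L
n=2: no move → L
n=3: →0(L), so W
n=4: →1(L), so W
n=5: →2(L), so W
n=6: →3(W) only, which is W, so L
n=7: →0(L), so W
n=8: →1(L), so W
n=9: →6(L), so W
n=10: →7(W), 3(W) — all W, so L
n=11: →8(W), 4(W) — all W, so L
n=12: →9(W), 5(W) — all W, so L
n=13: →10(L), so W
n=14: →11(L), so W
n=15: →12(L), so W
n=16: →13(W), 9(W) — all W, so L
n=17: →10(L), so W
n=18: →11(L), so W
n=19: →16(L), so W
n=20: →17(W), 13(W) — all W, so L
n=21: →18(W), 14(W) — all W, so L
n=22: →19(W), 15(W) — all W, so L
n=23: →20(L), so W
n=24: →21(L), so W
The losing starting values of n are exactly the entries labelled L in this table (11 of them).

0, 1, 2, 6, 10, 11, 12, 16, 20, 21, 22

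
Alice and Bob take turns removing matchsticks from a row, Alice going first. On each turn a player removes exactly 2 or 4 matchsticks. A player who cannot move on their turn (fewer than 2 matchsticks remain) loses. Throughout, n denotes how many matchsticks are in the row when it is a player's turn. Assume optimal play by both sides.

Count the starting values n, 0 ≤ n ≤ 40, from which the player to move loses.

Classify positions by backward induction: terminal positions (no move available) are L. From any other position, the mover wins iff some move reaches an L.
n=0: no move → L
n=1: no move → L
n=2: W (go to 0, an L position)
n=3: W (go to 1, an L position)
n=4: W (go to 0, an L position)
n=5: W (go to 1, an L position)
n=6: L (options 4(W), 2(W) are all W)
n=7: L (options 5(W), 3(W) are all W)
n=8: W (go to 6, an L position)
n=9: W (go to 7, an L position)
n=10: W (go to 6, an L position)
n=11: W (go to 7, an L position)
n=12: L (options 10(W), 8(W) are all W)
n=13: L (options 11(W), 9(W) are all W)
n=14: W (go to 12, an L position)
n=15: W (go to 13, an L position)
n=16: W (go to 12, an L position)
n=17: W (go to 13, an L position)
n=18: L (options 16(W), 14(W) are all W)
n=19: L (options 17(W), 15(W) are all W)
n=20: W (go to 18, an L position)
n=21: W (go to 19, an L position)
n=22: W (go to 18, an L position)
n=23: W (go to 19, an L position)
n=24: L (options 22(W), 20(W) are all W)
n=25: L (options 23(W), 21(W) are all W)
n=26: W (go to 24, an L position)
n=27: W (go to 25, an L position)
n=28: W (go to 24, an L position)
n=29: W (go to 25, an L position)
n=30: L (options 28(W), 26(W) are all W)
n=31: L (options 29(W), 27(W) are all W)
n=32: W (go to 30, an L position)
n=33: W (go to 31, an L position)
n=34: W (go to 30, an L position)
n=35: W (go to 31, an L position)
n=36: L (options 34(W), 32(W) are all W)
n=37: L (options 35(W), 33(W) are all W)
n=38: W (go to 36, an L position)
n=39: W (go to 37, an L position)
n=40: W (go to 36, an L position)
L entries with 0 ≤ n ≤ 40: n = 0, 1, 6, 7, 12, 13, 18, 19, 24, 25, 30, 31, 36, 37; that makes 14.

14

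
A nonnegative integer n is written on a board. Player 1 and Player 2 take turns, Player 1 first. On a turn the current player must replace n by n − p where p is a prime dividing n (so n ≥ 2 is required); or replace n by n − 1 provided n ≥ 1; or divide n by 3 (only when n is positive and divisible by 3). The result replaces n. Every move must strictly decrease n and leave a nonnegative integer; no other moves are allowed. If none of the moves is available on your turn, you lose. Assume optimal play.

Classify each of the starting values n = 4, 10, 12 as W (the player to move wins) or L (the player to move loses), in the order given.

4: L, 10: W, 12: W

Positions with no move are L. A position that does have a move is losing for the player to move precisely when every available move leads to a winning position for the opponent. Fill in the labels:
n=0: no move → L
n=1: reaches L-position 0 → W
n=2: reaches L-position 0 → W
n=3: reaches L-position 0 → W
n=4: only reaches 2(W), 3(W), all W → L
n=5: reaches L-position 0 → W
n=6: reaches L-position 4 → W
n=7: reaches L-position 0 → W
n=8: only reaches 6(W), 7(W), all W → L
n=9: reaches L-position 8 → W
n=10: reaches L-position 8 → W
n=11: reaches L-position 0 → W
n=12: reaches L-position 4 → W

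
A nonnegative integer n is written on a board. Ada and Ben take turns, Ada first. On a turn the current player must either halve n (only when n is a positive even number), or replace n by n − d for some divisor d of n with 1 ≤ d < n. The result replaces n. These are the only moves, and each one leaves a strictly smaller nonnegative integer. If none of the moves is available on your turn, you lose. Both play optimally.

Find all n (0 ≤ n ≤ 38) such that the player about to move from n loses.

0, 1, 3, 5, 7, 9, 11, 13, 15, 17, 19, 21, 23, 25, 27, 29, 31, 33, 35, 37

Compute win/loss labels from the base case upward. A position with no move is L. Any other position is W if it can reach an L in one move, else L.
n=0: no move → L
n=1: no move → L
n=2: W (go to 1, an L position)
n=3: L (sole option 2(W) is W)
n=4: W (go to 3, an L position)
n=5: L (sole option 4(W) is W)
n=6: W (go to 3, an L position)
n=7: L (sole option 6(W) is W)
n=8: W (go to 7, an L position)
n=9: L (options 6(W), 8(W) are all W)
n=10: W (go to 5, an L position)
n=11: L (sole option 10(W) is W)
n=12: W (go to 9, an L position)
n=13: L (sole option 12(W) is W)
n=14: W (go to 7, an L position)
n=15: L (options 10(W), 12(W), 14(W) are all W)
n=16: W (go to 15, an L position)
n=17: L (sole option 16(W) is W)
n=18: W (go to 9, an L position)
n=19: L (sole option 18(W) is W)
n=20: W (go to 15, an L position)
n=21: L (options 14(W), 18(W), 20(W) are all W)
n=22: W (go to 11, an L position)
n=23: L (sole option 22(W) is W)
n=24: W (go to 21, an L position)
n=25: L (options 20(W), 24(W) are all W)
n=26: W (go to 13, an L position)
n=27: L (options 18(W), 24(W), 26(W) are all W)
n=28: W (go to 21, an L position)
n=29: L (sole option 28(W) is W)
n=30: W (go to 15, an L position)
n=31: L (sole option 30(W) is W)
n=32: W (go to 31, an L position)
n=33: L (options 22(W), 30(W), 32(W) are all W)
n=34: W (go to 17, an L position)
n=35: L (options 28(W), 30(W), 34(W) are all W)
n=36: W (go to 27, an L position)
n=37: L (sole option 36(W) is W)
n=38: W (go to 19, an L position)
Reading off the rows marked L gives the requested list; there are 20 such values of n.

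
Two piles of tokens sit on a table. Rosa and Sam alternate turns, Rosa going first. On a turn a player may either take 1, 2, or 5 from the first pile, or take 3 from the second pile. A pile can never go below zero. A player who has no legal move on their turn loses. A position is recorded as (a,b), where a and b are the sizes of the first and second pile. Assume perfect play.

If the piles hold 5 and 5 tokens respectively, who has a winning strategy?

Rosa wins.

Use the standard recursion: the mover loses at a terminal position; elsewhere, the mover wins exactly when some move hands the opponent an L position.
No move ever increases a pile, so every position that can arise here has a ≤ 5 and b ≤ 5; it is enough to label the cells with 0 ≤ a ≤ 5 and 0 ≤ b ≤ 5.
Every move lowers a or b (never raises either), so fill the grid row by row in increasing a, and left to right within a row: each cell's successors are then already labelled.
      b=0  b=1  b=2  b=3  b=4  b=5
a=0:    L    L    L    W    W    W
a=1:    W    W    W    L    L    L
a=2:    W    W    W    W    W    W
a=3:    L    L    L    W    W    W
a=4:    W    W    W    L    L    L
a=5:    W    W    W    W    W    W
Cells with no legal move (terminal, hence L): (0,0), (0,1), (0,2).
The remaining L cells, each justified by listing all of its moves:
(1,3): only reaches (0,3)(W), (1,0)(W), all W → L
(1,4): only reaches (0,4)(W), (1,1)(W), all W → L
(1,5): only reaches (0,5)(W), (1,2)(W), all W → L
(3,0): only reaches (2,0)(W), (1,0)(W), all W → L
(3,1): only reaches (2,1)(W), (1,1)(W), all W → L
(3,2): only reaches (2,2)(W), (1,2)(W), all W → L
(4,3): only reaches (3,3)(W), (2,3)(W), (4,0)(W), all W → L
(4,4): only reaches (3,4)(W), (2,4)(W), (4,1)(W), all W → L
(4,5): only reaches (3,5)(W), (2,5)(W), (4,2)(W), all W → L
Every other cell has at least one move into one of the L cells above, so it is W.
From (5,5) Rosa can move to (4,5), reaching an L position.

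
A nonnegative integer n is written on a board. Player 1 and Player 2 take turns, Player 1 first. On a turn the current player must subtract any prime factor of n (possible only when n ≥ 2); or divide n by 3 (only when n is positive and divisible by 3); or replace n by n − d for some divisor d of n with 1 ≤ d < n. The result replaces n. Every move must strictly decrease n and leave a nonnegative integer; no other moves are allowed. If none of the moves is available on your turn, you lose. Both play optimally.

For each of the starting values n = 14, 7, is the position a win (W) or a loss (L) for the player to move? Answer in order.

Classify positions by backward induction: terminal positions (no move available) are L. From any other position, the mover wins iff some move reaches an L.
n=0: no move → L
n=1: no move → L
n=2: can move to 0, which is L ⇒ W
n=3: can move to 0, which is L ⇒ W
n=4: moves to 2(W), 3(W); every one is W ⇒ L
n=5: can move to 0, which is L ⇒ W
n=6: can move to 4, which is L ⇒ W
n=7: can move to 0, which is L ⇒ W
n=8: can move to 4, which is L ⇒ W
n=9: moves to 3(W), 6(W), 8(W); every one is W ⇒ L
n=10: can move to 9, which is L ⇒ W
n=11: can move to 0, which is L ⇒ W
n=12: can move to 4, which is L ⇒ W
n=13: can move to 0, which is L ⇒ W
n=14: moves to 7(W), 12(W), 13(W); every one is W ⇒ L

14: L, 7: W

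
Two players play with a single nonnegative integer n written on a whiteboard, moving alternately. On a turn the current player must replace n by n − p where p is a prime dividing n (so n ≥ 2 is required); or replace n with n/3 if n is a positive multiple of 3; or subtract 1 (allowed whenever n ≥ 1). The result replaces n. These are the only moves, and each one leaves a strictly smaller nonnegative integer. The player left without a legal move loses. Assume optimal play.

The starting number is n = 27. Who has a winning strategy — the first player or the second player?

Use the standard recursion: the mover loses at a terminal position; elsewhere, the mover wins exactly when some move hands the opponent an L position.
n=0: no move → L
n=1: →0(L), so W
n=2: →0(L), so W
n=3: →0(L), so W
n=4: →2(W), 3(W) — all W, so L
n=5: →0(L), so W
n=6: →4(L), so W
n=7: →0(L), so W
n=8: →6(W), 7(W) — all W, so L
n=9: →8(L), so W
n=10: →8(L), so W
n=11: →0(L), so W
n=12: →4(L), so W
n=13: →0(L), so W
n=14: →7(W), 12(W), 13(W) — all W, so L
n=15: →14(L), so W
n=16: →14(L), so W
n=17: →0(L), so W
n=18: →6(W), 15(W), 16(W), 17(W) — all W, so L
n=19: →0(L), so W
n=20: →18(L), so W
n=21: →14(L), so W
n=22: →11(W), 20(W), 21(W) — all W, so L
n=23: →0(L), so W
n=24: →8(L), so W
n=25: →20(W), 24(W) — all W, so L
n=26: →25(L), so W
n=27: →9(W), 24(W), 26(W) — all W, so L
Every move from 27 reaches a W position, so the mover loses.

The second player wins.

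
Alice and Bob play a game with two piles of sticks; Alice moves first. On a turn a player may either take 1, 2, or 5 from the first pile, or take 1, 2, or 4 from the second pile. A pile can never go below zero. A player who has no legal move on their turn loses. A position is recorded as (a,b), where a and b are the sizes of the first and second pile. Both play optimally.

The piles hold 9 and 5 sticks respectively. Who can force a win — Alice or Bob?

Alice wins.

Work bottom-up. With no move the player to move loses. Otherwise the position is W if at least one move leads to an L position for the opponent, and L if every move leads to a W.
No move ever increases a pile, so every position that can arise here has a ≤ 9 and b ≤ 5; it is enough to label the cells with 0 ≤ a ≤ 9 and 0 ≤ b ≤ 5.
Every move lowers a or b (never raises either), so fill the grid row by row in increasing a, and left to right within a row: each cell's successors are then already labelled.
      b=0  b=1  b=2  b=3  b=4  b=5
a=0:    L    W    W    L    W    W
a=1:    W    L    W    W    L    W
a=2:    W    W    L    W    W    L
a=3:    L    W    W    L    W    W
a=4:    W    L    W    W    L    W
a=5:    W    W    L    W    W    L
a=6:    L    W    W    L    W    W
a=7:    W    L    W    W    L    W
a=8:    W    W    L    W    W    L
a=9:    L    W    W    L    W    W
Cells with no legal move (terminal, hence L): (0,0).
The remaining L cells, each justified by listing all of its moves:
(0,3): moves to (0,2)(W), (0,1)(W); every one is W ⇒ L
(1,1): moves to (0,1)(W), (1,0)(W); every one is W ⇒ L
(1,4): moves to (0,4)(W), (1,3)(W), (1,2)(W), (1,0)(W); every one is W ⇒ L
(2,2): moves to (1,2)(W), (0,2)(W), (2,1)(W), (2,0)(W); every one is W ⇒ L
(2,5): moves to (1,5)(W), (0,5)(W), (2,4)(W), (2,3)(W), (2,1)(W); every one is W ⇒ L
(3,0): moves to (2,0)(W), (1,0)(W); every one is W ⇒ L
(3,3): moves to (2,3)(W), (1,3)(W), (3,2)(W), (3,1)(W); every one is W ⇒ L
(4,1): moves to (3,1)(W), (2,1)(W), (4,0)(W); every one is W ⇒ L
(4,4): moves to (3,4)(W), (2,4)(W), (4,3)(W), (4,2)(W), (4,0)(W); every one is W ⇒ L
(5,2): moves to (4,2)(W), (3,2)(W), (0,2)(W), (5,1)(W), (5,0)(W); every one is W ⇒ L
(5,5): moves to (4,5)(W), (3,5)(W), (0,5)(W), (5,4)(W), (5,3)(W), (5,1)(W); every one is W ⇒ L
(6,0): moves to (5,0)(W), (4,0)(W), (1,0)(W); every one is W ⇒ L
(6,3): moves to (5,3)(W), (4,3)(W), (1,3)(W), (6,2)(W), (6,1)(W); every one is W ⇒ L
(7,1): moves to (6,1)(W), (5,1)(W), (2,1)(W), (7,0)(W); every one is W ⇒ L
(7,4): moves to (6,4)(W), (5,4)(W), (2,4)(W), (7,3)(W), (7,2)(W), (7,0)(W); every one is W ⇒ L
(8,2): moves to (7,2)(W), (6,2)(W), (3,2)(W), (8,1)(W), (8,0)(W); every one is W ⇒ L
(8,5): moves to (7,5)(W), (6,5)(W), (3,5)(W), (8,4)(W), (8,3)(W), (8,1)(W); every one is W ⇒ L
(9,0): moves to (8,0)(W), (7,0)(W), (4,0)(W); every one is W ⇒ L
(9,3): moves to (8,3)(W), (7,3)(W), (4,3)(W), (9,2)(W), (9,1)(W); every one is W ⇒ L
Every other cell has at least one move into one of the L cells above, so it is W.
The starting position (9,5) is W: Alice should move to (8,5), handing over an L position.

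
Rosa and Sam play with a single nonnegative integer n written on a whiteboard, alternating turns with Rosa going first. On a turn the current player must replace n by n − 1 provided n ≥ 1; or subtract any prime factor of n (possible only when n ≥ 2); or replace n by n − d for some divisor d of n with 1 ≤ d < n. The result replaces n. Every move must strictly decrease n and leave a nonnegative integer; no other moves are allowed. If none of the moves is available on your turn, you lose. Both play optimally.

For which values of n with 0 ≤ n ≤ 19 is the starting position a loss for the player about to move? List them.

Work bottom-up. With no move the player to move loses. Otherwise the position is W if at least one move leads to an L position for the opponent, and L if every move leads to a W.
n=0: no move → L
n=1: W (go to 0, an L position)
n=2: W (go to 0, an L position)
n=3: W (go to 0, an L position)
n=4: L (options 2(W), 3(W) are all W)
n=5: W (go to 0, an L position)
n=6: W (go to 4, an L position)
n=7: W (go to 0, an L position)
n=8: W (go to 4, an L position)
n=9: L (options 6(W), 8(W) are all W)
n=10: W (go to 9, an L position)
n=11: W (go to 0, an L position)
n=12: W (go to 9, an L position)
n=13: W (go to 0, an L position)
n=14: L (options 7(W), 12(W), 13(W) are all W)
n=15: W (go to 14, an L position)
n=16: W (go to 14, an L position)
n=17: W (go to 0, an L position)
n=18: W (go to 9, an L position)
n=19: W (go to 0, an L position)
The losing starting values of n are exactly the entries labelled L in this table (4 of them).

0, 4, 9, 14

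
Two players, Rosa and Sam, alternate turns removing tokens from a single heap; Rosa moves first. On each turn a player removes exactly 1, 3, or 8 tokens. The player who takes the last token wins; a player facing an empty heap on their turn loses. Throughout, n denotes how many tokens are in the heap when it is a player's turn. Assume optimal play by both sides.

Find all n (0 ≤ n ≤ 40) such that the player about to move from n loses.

0, 2, 4, 6, 11, 13, 15, 17, 22, 24, 26, 28, 33, 35, 37, 39

Label each position W (a win for the player to move) or L (a loss). A position with no legal move is L; any other position is W exactly when some move reaches an L, and L when every move reaches a W.
n=0: no move → L
n=1: reaches L-position 0 → W
n=2: only reaches 1(W), which is W → L
n=3: reaches L-position 2 → W
n=4: only reaches 3(W), 1(W), all W → L
n=5: reaches L-position 4 → W
n=6: only reaches 5(W), 3(W), all W → L
n=7: reaches L-position 6 → W
n=8: reaches L-position 0 → W
n=9: reaches L-position 6 → W
n=10: reaches L-position 2 → W
n=11: only reaches 10(W), 8(W), 3(W), all W → L
n=12: reaches L-position 11 → W
n=13: only reaches 12(W), 10(W), 5(W), all W → L
n=14: reaches L-position 13 → W
n=15: only reaches 14(W), 12(W), 7(W), all W → L
n=16: reaches L-position 15 → W
n=17: only reaches 16(W), 14(W), 9(W), all W → L
n=18: reaches L-position 17 → W
n=19: reaches L-position 11 → W
n=20: reaches L-position 17 → W
n=21: reaches L-position 13 → W
n=22: only reaches 21(W), 19(W), 14(W), all W → L
n=23: reaches L-position 22 → W
n=24: only reaches 23(W), 21(W), 16(W), all W → L
n=25: reaches L-position 24 → W
n=26: only reaches 25(W), 23(W), 18(W), all W → L
n=27: reaches L-position 26 → W
n=28: only reaches 27(W), 25(W), 20(W), all W → L
n=29: reaches L-position 28 → W
n=30: reaches L-position 22 → W
n=31: reaches L-position 28 → W
n=32: reaches L-position 24 → W
n=33: only reaches 32(W), 30(W), 25(W), all W → L
n=34: reaches L-position 33 → W
n=35: only reaches 34(W), 32(W), 27(W), all W → L
n=36: reaches L-position 35 → W
n=37: only reaches 36(W), 34(W), 29(W), all W → L
n=38: reaches L-position 37 → W
n=39: only reaches 38(W), 36(W), 31(W), all W → L
n=40: reaches L-position 39 → W
Reading off the rows marked L gives the requested list; there are 16 such values of n.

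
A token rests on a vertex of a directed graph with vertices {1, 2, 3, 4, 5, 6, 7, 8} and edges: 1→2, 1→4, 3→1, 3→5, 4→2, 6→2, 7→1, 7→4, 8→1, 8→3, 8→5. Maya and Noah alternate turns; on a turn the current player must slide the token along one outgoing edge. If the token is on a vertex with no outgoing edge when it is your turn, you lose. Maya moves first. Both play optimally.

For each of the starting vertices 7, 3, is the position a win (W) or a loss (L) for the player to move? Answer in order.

7: L, 3: W

Label each position W (a win for the player to move) or L (a loss). A position with no legal move is L; any other position is W exactly when some move reaches an L, and L when every move reaches a W.
Every edge goes from a vertex to one that appears earlier in the order 2, 5, 4, 1, 6, 7, 3, 8, so processing vertices in that order labels each vertex after all of its successors.
2: no outgoing edge → L
5: no outgoing edge → L
4: W (go to 2, an L position)
1: W (go to 2, an L position)
6: W (go to 2, an L position)
7: L (options 1(W), 4(W) are all W)
3: W (go to 5, an L position)
8: W (go to 5, an L position)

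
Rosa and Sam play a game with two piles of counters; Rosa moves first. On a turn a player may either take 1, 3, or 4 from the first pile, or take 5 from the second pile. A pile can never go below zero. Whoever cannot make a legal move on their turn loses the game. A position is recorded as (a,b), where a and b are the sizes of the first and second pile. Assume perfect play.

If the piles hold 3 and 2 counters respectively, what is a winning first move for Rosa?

Move to (2,2).

Positions with no move are L. A position that does have a move is losing for the player to move precisely when every available move leads to a winning position for the opponent. Fill in the labels:
No move ever increases a pile, so every position that can arise here has a ≤ 3 and b ≤ 2; it is enough to label the cells with 0 ≤ a ≤ 3 and 0 ≤ b ≤ 2.
Every move lowers a or b (never raises either), so fill the grid row by row in increasing a, and left to right within a row: each cell's successors are then already labelled.
      b=0  b=1  b=2
a=0:    L    L    L
a=1:    W    W    W
a=2:    L    L    L
a=3:    W    W    W
Cells with no legal move (terminal, hence L): (0,0), (0,1), (0,2).
The remaining L cells, each justified by listing all of its moves:
(2,0): only reaches (1,0)(W), which is W → L
(2,1): only reaches (1,1)(W), which is W → L
(2,2): only reaches (1,2)(W), which is W → L
Every other cell has at least one move into one of the L cells above, so it is W.
From (3,2), the L positions reachable in one move are: (2,2), (0,2). Any move reaching one of these is winning.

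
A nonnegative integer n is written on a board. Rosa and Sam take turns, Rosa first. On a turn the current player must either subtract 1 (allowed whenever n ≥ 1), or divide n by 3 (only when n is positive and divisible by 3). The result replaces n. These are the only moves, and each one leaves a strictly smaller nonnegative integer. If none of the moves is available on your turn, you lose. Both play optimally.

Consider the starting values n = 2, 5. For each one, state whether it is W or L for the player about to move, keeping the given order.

Label each position W (a win for the player to move) or L (a loss). A position with no legal move is L; any other position is W exactly when some move reaches an L, and L when every move reaches a W.
n=0: no move → L
n=1: W (go to 0, an L position)
n=2: L (sole option 1(W) is W)
n=3: W (go to 2, an L position)
n=4: L (sole option 3(W) is W)
n=5: W (go to 4, an L position)

2: L, 5: W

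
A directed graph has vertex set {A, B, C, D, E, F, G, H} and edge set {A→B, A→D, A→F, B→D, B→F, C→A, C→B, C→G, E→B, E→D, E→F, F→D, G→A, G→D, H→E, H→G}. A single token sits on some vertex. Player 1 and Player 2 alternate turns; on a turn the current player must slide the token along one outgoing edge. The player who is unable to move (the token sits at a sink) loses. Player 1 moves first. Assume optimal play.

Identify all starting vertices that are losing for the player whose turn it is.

Positions with no move are L. A position that does have a move is losing for the player to move precisely when every available move leads to a winning position for the opponent. Fill in the labels:
Every edge goes from a vertex to one that appears earlier in the order D, F, B, A, G, C, E, H, so processing vertices in that order labels each vertex after all of its successors.
D: no outgoing edge → L
F: →D(L), so W
B: →D(L), so W
A: →D(L), so W
G: →D(L), so W
C: →G(W), A(W), B(W) — all W, so L
E: →D(L), so W
H: →E(W), G(W) — all W, so L
The losing starting vertices are exactly the entries labelled L in this table (3 of them).

C, D, H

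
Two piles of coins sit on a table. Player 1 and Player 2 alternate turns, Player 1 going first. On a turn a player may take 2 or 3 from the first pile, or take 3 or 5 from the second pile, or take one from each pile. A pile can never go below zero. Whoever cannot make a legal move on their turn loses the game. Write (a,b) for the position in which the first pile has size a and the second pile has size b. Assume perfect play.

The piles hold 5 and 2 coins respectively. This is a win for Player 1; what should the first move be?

Move to (4,1).

Work bottom-up. With no move the player to move loses. Otherwise the position is W if at least one move leads to an L position for the opponent, and L if every move leads to a W.
No move ever increases a pile, so every position that can arise here has a ≤ 5 and b ≤ 2; it is enough to label the cells with 0 ≤ a ≤ 5 and 0 ≤ b ≤ 2.
Every move lowers a or b (never raises either), so fill the grid row by row in increasing a, and left to right within a row: each cell's successors are then already labelled.
      b=0  b=1  b=2
a=0:    L    L    L
a=1:    L    W    W
a=2:    W    W    W
a=3:    W    W    W
a=4:    W    L    L
a=5:    L    L    W
Cells with no legal move (terminal, hence L): (0,0), (0,1), (0,2), (1,0).
The remaining L cells, each justified by listing all of its moves:
(4,1): moves to (2,1)(W), (1,1)(W), (3,0)(W); every one is W ⇒ L
(4,2): moves to (2,2)(W), (1,2)(W), (3,1)(W); every one is W ⇒ L
(5,0): moves to (3,0)(W), (2,0)(W); every one is W ⇒ L
(5,1): moves to (3,1)(W), (2,1)(W), (4,0)(W); every one is W ⇒ L
Every other cell has at least one move into one of the L cells above, so it is W.
From (5,2), the L positions reachable in one move are: (4,1).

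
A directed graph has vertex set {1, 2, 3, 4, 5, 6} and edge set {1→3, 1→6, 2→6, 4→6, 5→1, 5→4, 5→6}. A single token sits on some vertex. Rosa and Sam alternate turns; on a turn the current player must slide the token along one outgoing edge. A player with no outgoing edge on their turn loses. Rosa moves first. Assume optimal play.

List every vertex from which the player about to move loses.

3, 6

Label each position W (a win for the player to move) or L (a loss). A position with no legal move is L; any other position is W exactly when some move reaches an L, and L when every move reaches a W.
Every edge goes from a vertex to one that appears earlier in the order 6, 3, 4, 2, 1, 5, so processing vertices in that order labels each vertex after all of its successors.
6: no outgoing edge → L
3: no outgoing edge → L
4: →6(L), so W
2: →6(L), so W
1: →3(L), so W
5: →6(L), so W
Reading off the rows marked L gives the requested list; there are 2 such vertices.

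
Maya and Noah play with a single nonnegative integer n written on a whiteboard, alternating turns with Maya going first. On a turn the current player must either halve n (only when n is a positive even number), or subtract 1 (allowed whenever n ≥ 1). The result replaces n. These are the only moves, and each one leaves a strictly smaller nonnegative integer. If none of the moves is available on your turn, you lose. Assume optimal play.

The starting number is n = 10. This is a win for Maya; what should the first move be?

Use the standard recursion: the mover loses at a terminal position; elsewhere, the mover wins exactly when some move hands the opponent an L position.
n=0: no move → L
n=1: can move to 0, which is L ⇒ W
n=2: the only move is to 1(W), a W ⇒ L
n=3: can move to 2, which is L ⇒ W
n=4: can move to 2, which is L ⇒ W
n=5: the only move is to 4(W), a W ⇒ L
n=6: can move to 5, which is L ⇒ W
n=7: the only move is to 6(W), a W ⇒ L
n=8: can move to 7, which is L ⇒ W
n=9: the only move is to 8(W), a W ⇒ L
n=10: can move to 5, which is L ⇒ W
From 10, the L positions reachable in one move are: 5, 9. Any move reaching one of these is winning.

Move to 5.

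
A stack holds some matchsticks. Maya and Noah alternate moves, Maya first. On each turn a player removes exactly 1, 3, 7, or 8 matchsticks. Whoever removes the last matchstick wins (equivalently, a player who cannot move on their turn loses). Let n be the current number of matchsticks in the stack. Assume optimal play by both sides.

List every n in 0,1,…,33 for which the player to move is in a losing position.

0, 2, 4, 6, 15, 17, 19, 21, 30, 32

Positions with no move are L. A position that does have a move is losing for the player to move precisely when every available move leads to a winning position for the opponent. Fill in the labels:
n=0: no move → L
n=1: reaches L-position 0 → W
n=2: only reaches 1(W), which is W → L
n=3: reaches L-position 2 → W
n=4: only reaches 3(W), 1(W), all W → L
n=5: reaches L-position 4 → W
n=6: only reaches 5(W), 3(W), all W → L
n=7: reaches L-position 6 → W
n=8: reaches L-position 0 → W
n=9: reaches L-position 6 → W
n=10: reaches L-position 2 → W
n=11: reaches L-position 4 → W
n=12: reaches L-position 4 → W
n=13: reaches L-position 6 → W
n=14: reaches L-position 6 → W
n=15: only reaches 14(W), 12(W), 8(W), 7(W), all W → L
n=16: reaches L-position 15 → W
n=17: only reaches 16(W), 14(W), 10(W), 9(W), all W → L
n=18: reaches L-position 17 → W
n=19: only reaches 18(W), 16(W), 12(W), 11(W), all W → L
n=20: reaches L-position 19 → W
n=21: only reaches 20(W), 18(W), 14(W), 13(W), all W → L
n=22: reaches L-position 21 → W
n=23: reaches L-position 15 → W
n=24: reaches L-position 21 → W
n=25: reaches L-position 17 → W
n=26: reaches L-position 19 → W
n=27: reaches L-position 19 → W
n=28: reaches L-position 21 → W
n=29: reaches L-position 21 → W
n=30: only reaches 29(W), 27(W), 23(W), 22(W), all W → L
n=31: reaches L-position 30 → W
n=32: only reaches 31(W), 29(W), 25(W), 24(W), all W → L
n=33: reaches L-position 32 → W
Reading off the rows marked L gives the requested list; there are 10 such values of n.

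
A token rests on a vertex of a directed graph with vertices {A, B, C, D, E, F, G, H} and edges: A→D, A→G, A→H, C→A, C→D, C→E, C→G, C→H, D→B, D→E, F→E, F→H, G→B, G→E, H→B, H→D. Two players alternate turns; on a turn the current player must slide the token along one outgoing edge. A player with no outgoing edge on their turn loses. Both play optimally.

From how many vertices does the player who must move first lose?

Build the W/L table. Terminal = L. A non-terminal position is W if it has a move to some L; otherwise it is L.
Every edge goes from a vertex to one that appears earlier in the order B, E, G, D, H, A, C, F, so processing vertices in that order labels each vertex after all of its successors.
B: no outgoing edge → L
E: no outgoing edge → L
G: →E(L), so W
D: →E(L), so W
H: →B(L), so W
A: →H(W), D(W), G(W) — all W, so L
C: →A(L), so W
F: →E(L), so W
The L vertices are A, B, E; that is 3 in all.

3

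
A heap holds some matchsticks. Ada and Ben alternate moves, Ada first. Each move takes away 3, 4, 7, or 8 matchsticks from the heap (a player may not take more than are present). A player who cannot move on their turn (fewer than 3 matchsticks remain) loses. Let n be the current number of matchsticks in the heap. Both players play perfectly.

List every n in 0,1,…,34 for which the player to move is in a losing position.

Build the W/L table. Terminal = L. A non-terminal position is W if it has a move to some L; otherwise it is L.
n=0: no move → L
n=1: no move → L
n=2: no move → L
n=3: →0(L), so W
n=4: →1(L), so W
n=5: →2(L), so W
n=6: →2(L), so W
n=7: →0(L), so W
n=8: →1(L), so W
n=9: →2(L), so W
n=10: →2(L), so W
n=11: →8(W), 7(W), 4(W), 3(W) — all W, so L
n=12: →9(W), 8(W), 5(W), 4(W) — all W, so L
n=13: →10(W), 9(W), 6(W), 5(W) — all W, so L
n=14: →11(L), so W
n=15: →12(L), so W
n=16: →13(L), so W
n=17: →13(L), so W
n=18: →11(L), so W
n=19: →12(L), so W
n=20: →13(L), so W
n=21: →13(L), so W
n=22: →19(W), 18(W), 15(W), 14(W) — all W, so L
n=23: →20(W), 19(W), 16(W), 15(W) — all W, so L
n=24: →21(W), 20(W), 17(W), 16(W) — all W, so L
n=25: →22(L), so W
n=26: →23(L), so W
n=27: →24(L), so W
n=28: →24(L), so W
n=29: →22(L), so W
n=30: →23(L), so W
n=31: →24(L), so W
n=32: →24(L), so W
n=33: →30(W), 29(W), 26(W), 25(W) — all W, so L
n=34: →31(W), 30(W), 27(W), 26(W) — all W, so L
Reading off the rows marked L gives the requested list; there are 11 such values of n.

0, 1, 2, 11, 12, 13, 22, 23, 24, 33, 34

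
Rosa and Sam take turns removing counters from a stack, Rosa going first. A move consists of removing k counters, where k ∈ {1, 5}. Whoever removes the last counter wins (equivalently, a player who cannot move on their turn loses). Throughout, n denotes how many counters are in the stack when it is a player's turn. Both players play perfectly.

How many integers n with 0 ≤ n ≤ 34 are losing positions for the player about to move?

Positions with no move are L. A position that does have a move is losing for the player to move precisely when every available move leads to a winning position for the opponent. Fill in the labels:
n=0: no move → L
n=1: reaches L-position 0 → W
n=2: only reaches 1(W), which is W → L
n=3: reaches L-position 2 → W
n=4: only reaches 3(W), which is W → L
n=5: reaches L-position 4 → W
n=6: only reaches 5(W), 1(W), all W → L
n=7: reaches L-position 6 → W
n=8: only reaches 7(W), 3(W), all W → L
n=9: reaches L-position 8 → W
n=10: only reaches 9(W), 5(W), all W → L
n=11: reaches L-position 10 → W
n=12: only reaches 11(W), 7(W), all W → L
n=13: reaches L-position 12 → W
n=14: only reaches 13(W), 9(W), all W → L
n=15: reaches L-position 14 → W
n=16: only reaches 15(W), 11(W), all W → L
n=17: reaches L-position 16 → W
n=18: only reaches 17(W), 13(W), all W → L
n=19: reaches L-position 18 → W
n=20: only reaches 19(W), 15(W), all W → L
n=21: reaches L-position 20 → W
n=22: only reaches 21(W), 17(W), all W → L
n=23: reaches L-position 22 → W
n=24: only reaches 23(W), 19(W), all W → L
n=25: reaches L-position 24 → W
n=26: only reaches 25(W), 21(W), all W → L
n=27: reaches L-position 26 → W
n=28: only reaches 27(W), 23(W), all W → L
n=29: reaches L-position 28 → W
n=30: only reaches 29(W), 25(W), all W → L
n=31: reaches L-position 30 → W
n=32: only reaches 31(W), 27(W), all W → L
n=33: reaches L-position 32 → W
n=34: only reaches 33(W), 29(W), all W → L
L entries with 0 ≤ n ≤ 34: n = 0, 2, 4, 6, 8, 10, 12, 14, 16, 18, 20, 22, 24, 26, 28, 30, 32, 34; that makes 18.

18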